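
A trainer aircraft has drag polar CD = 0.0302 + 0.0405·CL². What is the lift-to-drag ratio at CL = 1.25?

L/D = 13.4

CD = 0.0302 + 0.0405 × 1.25² = 0.09348
L/D = CL/CD = 1.25 / 0.09348 = 13.4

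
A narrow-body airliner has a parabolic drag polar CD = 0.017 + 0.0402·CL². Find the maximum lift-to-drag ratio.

(L/D)max = 19.1

For CD = CD0 + K·CL², (L/D)max occurs at CL* = √(CD0/K) and equals 1/(2√(K·CD0)).
(L/D)max = 1/(2√(0.0402 × 0.017)) = 1/(2 × 0.02614) = 19.1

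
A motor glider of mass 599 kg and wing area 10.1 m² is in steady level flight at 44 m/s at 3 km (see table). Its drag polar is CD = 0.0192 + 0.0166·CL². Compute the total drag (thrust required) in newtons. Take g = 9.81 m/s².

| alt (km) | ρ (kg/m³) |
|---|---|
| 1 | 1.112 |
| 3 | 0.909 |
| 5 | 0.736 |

At 3 km, from the table: ρ = 0.909 kg/m³.
Level flight ⇒ L = W = m·g = 599 × 9.81 = 5876.2 N.
Dynamic pressure q = 0.5 × 0.909 × 44² = 879.9 Pa.
CL = 2W/(ρv²S) = 2×5876.2/(0.909×44²×10.1) = 0.6612.
CD = 0.0192 + 0.0166 × 0.6612² = 0.02646.
D = q·S·CD = 879.9 × 10.1 × 0.02646 = 235.1 N

D = 235 N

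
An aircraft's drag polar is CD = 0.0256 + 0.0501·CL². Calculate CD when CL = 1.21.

CD = 0.0256 + 0.0501 × 1.21² = 0.0256 + 0.07335 = 0.099

CD = 0.099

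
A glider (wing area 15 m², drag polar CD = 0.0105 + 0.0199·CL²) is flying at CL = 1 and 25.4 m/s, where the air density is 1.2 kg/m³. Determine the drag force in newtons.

CD = 0.0105 + 0.0199 × 1² = 0.0304
D = ½ρv²S·CD = ½ × 1.2 × 25.4² × 15 × 0.0304 = 177 N

D = 177 N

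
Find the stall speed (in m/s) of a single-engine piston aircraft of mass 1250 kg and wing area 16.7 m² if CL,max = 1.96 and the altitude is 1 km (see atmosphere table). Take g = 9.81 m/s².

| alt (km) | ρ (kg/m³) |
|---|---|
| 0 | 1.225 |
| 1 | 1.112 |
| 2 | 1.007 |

V_stall = 26 m/s

At 1 km, from the table: ρ = 1.112 kg/m³.
At stall, lift equals weight: L = W = m·g = 1250 × 9.81 = 12260 N.
V_stall = √(2W/(ρ·S·CL,max)) = √(2 × 12260 / (1.112 × 16.7 × 1.96))
V_stall = √673.8 = 26 m/s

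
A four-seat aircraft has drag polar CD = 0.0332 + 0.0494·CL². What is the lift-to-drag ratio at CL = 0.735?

CD = 0.0332 + 0.0494 × 0.735² = 0.05989
L/D = CL/CD = 0.735 / 0.05989 = 12.3

L/D = 12.3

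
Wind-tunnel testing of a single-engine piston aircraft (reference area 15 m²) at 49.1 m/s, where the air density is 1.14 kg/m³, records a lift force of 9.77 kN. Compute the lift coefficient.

From L = ½ρv²S·CL, rearranging gives CL = 2L/(ρv²S).
CL = 2 × 9770 / (1.14 × 49.1² × 15) = 0.474

CL = 0.474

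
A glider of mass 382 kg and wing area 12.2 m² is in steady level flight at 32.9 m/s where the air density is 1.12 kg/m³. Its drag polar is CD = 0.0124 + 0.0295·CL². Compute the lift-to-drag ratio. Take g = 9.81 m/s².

Weight W = mg = 382 × 9.81 = 3747.4 N; in level flight L = W.
Dynamic pressure q = 0.5 × 1.12 × 32.9² = 606.1 Pa.
CL = W/(q·S) = 3747.4 / (606.1 × 12.2) = 0.5067.
CD = 0.0124 + 0.0295 × 0.5067² = 0.01998.
L/D = CL/CD = 0.5067 / 0.01998 = 25.4

L/D = 25.4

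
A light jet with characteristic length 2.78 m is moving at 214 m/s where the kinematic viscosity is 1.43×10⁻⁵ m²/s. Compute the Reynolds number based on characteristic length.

Re = 4.16×10^7

Re = v·c/ν = 214 × 2.78 / (1.43×10⁻⁵) = 4.16×10^7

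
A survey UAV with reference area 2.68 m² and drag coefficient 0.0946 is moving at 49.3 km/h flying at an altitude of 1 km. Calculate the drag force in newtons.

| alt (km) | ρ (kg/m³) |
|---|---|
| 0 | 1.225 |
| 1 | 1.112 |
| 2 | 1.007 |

At 1 km, from the table: ρ = 1.112 kg/m³.
Convert speed: v = 49.3 km/h ÷ 3.6 = 13.69 m/s.
Dynamic pressure q = ½ρv² = ½ × 1.112 × 13.69² = 104.3 Pa.
D = q·S·CD = 104.3 × 2.68 × 0.0946 = 26.4 N

D = 26.4 N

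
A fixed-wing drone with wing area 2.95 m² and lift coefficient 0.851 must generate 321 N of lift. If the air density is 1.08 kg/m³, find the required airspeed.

L = ½ρv²S·CL ⇒ v = √(2L/(ρ·S·CL))
v = √(2 × 321 / (1.08 × 2.95 × 0.851)) = √236.8 = 15.4 m/s

v = 15.4 m/s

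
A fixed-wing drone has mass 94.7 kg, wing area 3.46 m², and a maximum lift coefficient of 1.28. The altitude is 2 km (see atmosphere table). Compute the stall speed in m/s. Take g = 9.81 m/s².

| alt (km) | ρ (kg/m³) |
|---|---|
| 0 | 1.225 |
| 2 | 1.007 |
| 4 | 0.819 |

V_stall = 20.4 m/s

At 2 km, from the table: ρ = 1.007 kg/m³.
Weight W = mg = 94.7 × 9.81 = 929 N.
From L = ½ρV²S·CL,max = W: V_stall = √(2W/(ρSCL,max)) = √(2·929/(1.007·3.46·1.28))
V_stall = √416.6 = 20.4 m/s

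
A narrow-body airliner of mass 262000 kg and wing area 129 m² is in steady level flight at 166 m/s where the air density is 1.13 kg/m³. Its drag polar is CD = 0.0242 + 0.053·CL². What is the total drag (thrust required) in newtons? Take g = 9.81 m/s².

In steady level flight, lift balances weight: W = mg = 262000 × 9.81 = 2.5702×10^6 N.
q = ½ρv² = ½ × 1.13 × 166² = 15570 Pa.
CL = W/(q·S) = 2.5702×10^6 / (15570 × 129) = 1.28.
CD = 0.0242 + 0.053 × 1.28² = 0.111.
D = q·S·CD = 15570 × 129 × 0.111 = 2.229×10^5 N

D = 2.23×10^5 N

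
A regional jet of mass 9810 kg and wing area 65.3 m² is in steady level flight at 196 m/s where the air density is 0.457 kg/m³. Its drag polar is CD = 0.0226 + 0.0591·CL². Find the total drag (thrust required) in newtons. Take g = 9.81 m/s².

D = 13900 N

In steady level flight, lift balances weight: W = mg = 9810 × 9.81 = 96236 N.
q = ½ρv² = ½ × 0.457 × 196² = 8778 Pa.
CL = 2W/(ρv²S) = 2×96236/(0.457×196²×65.3) = 0.1679.
CD = 0.0226 + 0.0591 × 0.1679² = 0.02427.
D = q·S·CD = 8778 × 65.3 × 0.02427 = 13910 N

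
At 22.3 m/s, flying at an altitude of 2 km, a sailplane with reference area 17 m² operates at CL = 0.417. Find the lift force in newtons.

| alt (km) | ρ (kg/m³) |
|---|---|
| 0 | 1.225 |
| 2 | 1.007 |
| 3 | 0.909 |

L = 1770 N

At 2 km, from the table: ρ = 1.007 kg/m³.
Dynamic pressure q = ½ρv² = ½ × 1.007 × 22.3² = 250.4 Pa.
L = q·S·CL = 250.4 × 17 × 0.417 = 1770 N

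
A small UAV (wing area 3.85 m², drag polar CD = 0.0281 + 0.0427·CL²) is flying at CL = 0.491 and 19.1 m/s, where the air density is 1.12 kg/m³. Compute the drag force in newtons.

D = 30.2 N

CD = 0.0281 + 0.0427 × 0.491² = 0.03839
D = ½ρv²S·CD = ½ × 1.12 × 19.1² × 3.85 × 0.03839 = 30.2 N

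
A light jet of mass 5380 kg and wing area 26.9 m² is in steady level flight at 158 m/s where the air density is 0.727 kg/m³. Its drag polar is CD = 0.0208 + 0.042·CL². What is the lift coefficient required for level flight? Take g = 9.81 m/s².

Level flight ⇒ L = W = m·g = 5380 × 9.81 = 52778 N.
q = ½ρv² = ½ × 0.727 × 158² = 9074 Pa.
CL = W/(q·S) = 52778 / (9074 × 26.9) = 0.2162.

CL = 0.216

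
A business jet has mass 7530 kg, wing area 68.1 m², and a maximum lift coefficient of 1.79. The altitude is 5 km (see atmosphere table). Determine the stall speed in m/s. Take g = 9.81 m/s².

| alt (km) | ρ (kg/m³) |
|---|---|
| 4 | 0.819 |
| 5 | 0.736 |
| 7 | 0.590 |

V_stall = 40.6 m/s

At 5 km, from the table: ρ = 0.736 kg/m³.
Weight W = mg = 7530 × 9.81 = 73870 N.
V_stall = √(2W/(ρ·S·CL,max)) = √(2 × 73870 / (0.736 × 68.1 × 1.79))
V_stall = √1647 = 40.6 m/s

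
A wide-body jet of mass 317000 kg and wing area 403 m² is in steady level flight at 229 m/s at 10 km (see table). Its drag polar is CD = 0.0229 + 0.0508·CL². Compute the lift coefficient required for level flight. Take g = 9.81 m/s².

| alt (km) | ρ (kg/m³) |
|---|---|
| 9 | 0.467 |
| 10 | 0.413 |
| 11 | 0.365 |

CL = 0.713

At 10 km, from the table: ρ = 0.413 kg/m³.
In steady level flight, lift balances weight: W = mg = 317000 × 9.81 = 3.1098×10^6 N.
Dynamic pressure q = 0.5 × 0.413 × 229² = 10830 Pa.
CL = 2W/(ρv²S) = 2×3.1098×10^6/(0.413×229²×403) = 0.7126.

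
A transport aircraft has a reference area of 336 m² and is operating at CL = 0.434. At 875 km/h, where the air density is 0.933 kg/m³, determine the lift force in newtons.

L = 4.02×10^6 N

Convert speed: v = 875 km/h ÷ 3.6 = 243.1 m/s.
Dynamic pressure q = ½ρv² = ½ × 0.933 × 243.1² = 27560 Pa.
L = q·S·CL = 27560 × 336 × 0.434 = 4.02×10^6 N ≈ 4020 kN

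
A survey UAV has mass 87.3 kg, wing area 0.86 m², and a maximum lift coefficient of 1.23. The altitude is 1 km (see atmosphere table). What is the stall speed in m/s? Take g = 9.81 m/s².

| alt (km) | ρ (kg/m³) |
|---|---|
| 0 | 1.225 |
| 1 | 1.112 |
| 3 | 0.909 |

At 1 km, from the table: ρ = 1.112 kg/m³.
Stall occurs when L = W at CL,max. W = mg = 87.3 × 9.81 = 856.4 N.
V_stall = √(2W/(ρ·S·CL,max)) = √(2 × 856.4 / (1.112 × 0.86 × 1.23))
V_stall = √1456 = 38.2 m/s

V_stall = 38.2 m/s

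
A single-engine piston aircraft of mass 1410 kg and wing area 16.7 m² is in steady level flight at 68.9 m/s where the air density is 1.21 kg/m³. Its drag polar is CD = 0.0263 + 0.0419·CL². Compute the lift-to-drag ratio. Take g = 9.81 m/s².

Level flight ⇒ L = W = m·g = 1410 × 9.81 = 13832 N.
q = ½ρv² = ½ × 1.21 × 68.9² = 2872 Pa.
CL = W/(q·S) = 13832 / (2872 × 16.7) = 0.2884.
CD = 0.0263 + 0.0419 × 0.2884² = 0.02978.
L/D = CL/CD = 0.2884 / 0.02978 = 9.68

L/D = 9.68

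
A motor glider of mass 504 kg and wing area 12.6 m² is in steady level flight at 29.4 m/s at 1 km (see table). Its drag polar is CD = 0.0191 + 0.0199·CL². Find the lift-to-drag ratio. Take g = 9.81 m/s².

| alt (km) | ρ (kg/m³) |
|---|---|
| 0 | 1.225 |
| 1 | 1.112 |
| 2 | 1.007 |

L/D = 25.2

At 1 km, from the table: ρ = 1.112 kg/m³.
In steady level flight, lift balances weight: W = mg = 504 × 9.81 = 4944.2 N.
Dynamic pressure q = 0.5 × 1.112 × 29.4² = 480.6 Pa.
CL = 2W/(ρv²S) = 2×4944.2/(1.112×29.4²×12.6) = 0.8165.
CD = 0.0191 + 0.0199 × 0.8165² = 0.03237.
L/D = CL/CD = 0.8165 / 0.03237 = 25.2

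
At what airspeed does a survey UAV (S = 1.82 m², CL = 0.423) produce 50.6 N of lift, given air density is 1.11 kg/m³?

v = 10.9 m/s

L = ½ρv²S·CL ⇒ v = √(2L/(ρ·S·CL))
v = √(2 × 50.6 / (1.11 × 1.82 × 0.423)) = √118.4 = 10.9 m/s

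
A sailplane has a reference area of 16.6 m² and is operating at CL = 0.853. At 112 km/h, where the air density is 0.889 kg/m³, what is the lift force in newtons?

Convert speed: v = 112 km/h ÷ 3.6 = 31.11 m/s.
Dynamic pressure q = ½ρv² = ½ × 0.889 × 31.11² = 430.2 Pa.
L = q·S·CL = 430.2 × 16.6 × 0.853 = 6090 N ≈ 6.09 kN

L = 6090 N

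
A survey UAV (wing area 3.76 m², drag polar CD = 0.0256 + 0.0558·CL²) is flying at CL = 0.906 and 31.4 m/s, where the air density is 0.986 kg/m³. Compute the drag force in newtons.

D = 130 N

CD = 0.0256 + 0.0558 × 0.906² = 0.0714
D = ½ρv²S·CD = ½ × 0.986 × 31.4² × 3.76 × 0.0714 = 130 N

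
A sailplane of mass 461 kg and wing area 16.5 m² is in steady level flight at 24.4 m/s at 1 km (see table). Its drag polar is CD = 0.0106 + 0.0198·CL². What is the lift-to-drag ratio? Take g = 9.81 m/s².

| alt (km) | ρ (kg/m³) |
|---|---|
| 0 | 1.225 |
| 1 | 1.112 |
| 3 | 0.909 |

L/D = 34.3

At 1 km, from the table: ρ = 1.112 kg/m³.
Level flight ⇒ L = W = m·g = 461 × 9.81 = 4522.4 N.
Dynamic pressure q = 0.5 × 1.112 × 24.4² = 331 Pa.
CL = W/(q·S) = 4522.4 / (331 × 16.5) = 0.828.
CD = 0.0106 + 0.0198 × 0.828² = 0.02417.
L/D = CL/CD = 0.828 / 0.02417 = 34.3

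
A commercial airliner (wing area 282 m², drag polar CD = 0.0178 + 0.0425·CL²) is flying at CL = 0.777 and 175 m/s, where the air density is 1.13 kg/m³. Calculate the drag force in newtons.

CD = 0.0178 + 0.0425 × 0.777² = 0.04346
D = ½ρv²S·CD = ½ × 1.13 × 175² × 282 × 0.04346 = 2.12×10^5 N

D = 2.12×10^5 N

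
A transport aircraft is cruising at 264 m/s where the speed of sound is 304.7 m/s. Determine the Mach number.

M = v/a = 264 / 304.7 = 0.866

M = 0.866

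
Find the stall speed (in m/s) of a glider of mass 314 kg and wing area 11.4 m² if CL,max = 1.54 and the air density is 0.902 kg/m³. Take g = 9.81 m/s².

V_stall = 19.7 m/s

Weight W = mg = 314 × 9.81 = 3080 N.
V_stall = √(2W/(ρ·S·CL,max)) = √(2 × 3080 / (0.902 × 11.4 × 1.54))
V_stall = √389 = 19.7 m/s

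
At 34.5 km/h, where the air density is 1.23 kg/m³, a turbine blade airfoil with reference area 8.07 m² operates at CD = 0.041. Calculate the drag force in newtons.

D = 18.7 N

Convert speed: v = 34.5 km/h ÷ 3.6 = 9.583 m/s.
Dynamic pressure q = ½ρv² = ½ × 1.23 × 9.583² = 56.48 Pa.
D = q·S·CD = 56.48 × 8.07 × 0.041 = 18.7 N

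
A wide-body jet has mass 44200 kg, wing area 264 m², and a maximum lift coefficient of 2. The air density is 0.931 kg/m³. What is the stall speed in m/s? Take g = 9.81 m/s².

V_stall = 42 m/s

Stall occurs when L = W at CL,max. W = mg = 44200 × 9.81 = 4.336×10^5 N.
From L = ½ρV²S·CL,max = W: V_stall = √(2W/(ρSCL,max)) = √(2·4.336×10^5/(0.931·264·2))
V_stall = √1764 = 42 m/s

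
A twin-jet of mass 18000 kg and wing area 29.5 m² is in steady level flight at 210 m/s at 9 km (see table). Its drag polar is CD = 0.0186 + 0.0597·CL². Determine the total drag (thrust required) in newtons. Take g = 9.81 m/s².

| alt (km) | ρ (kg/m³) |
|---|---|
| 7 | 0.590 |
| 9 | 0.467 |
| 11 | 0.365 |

D = 11800 N

At 9 km, from the table: ρ = 0.467 kg/m³.
Level flight ⇒ L = W = m·g = 18000 × 9.81 = 1.7658×10^5 N.
q = ½ρv² = ½ × 0.467 × 210² = 10300 Pa.
Required CL = L/(qS) = 1.7658×10^5/(10300·29.5) = 0.5813.
CD = 0.0186 + 0.0597 × 0.5813² = 0.03877.
D = q·S·CD = 10300 × 29.5 × 0.03877 = 11780 N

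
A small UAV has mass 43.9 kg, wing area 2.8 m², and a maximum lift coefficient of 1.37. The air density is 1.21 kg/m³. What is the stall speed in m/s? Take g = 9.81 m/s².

At stall, lift equals weight: L = W = m·g = 43.9 × 9.81 = 430.7 N.
From L = ½ρV²S·CL,max = W: V_stall = √(2W/(ρSCL,max)) = √(2·430.7/(1.21·2.8·1.37))
V_stall = √185.6 = 13.6 m/s

V_stall = 13.6 m/s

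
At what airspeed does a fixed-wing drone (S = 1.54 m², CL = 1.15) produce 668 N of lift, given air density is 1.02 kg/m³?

L = ½ρv²S·CL ⇒ v = √(2L/(ρ·S·CL))
v = √(2 × 668 / (1.02 × 1.54 × 1.15)) = √739.6 = 27.2 m/s

v = 27.2 m/s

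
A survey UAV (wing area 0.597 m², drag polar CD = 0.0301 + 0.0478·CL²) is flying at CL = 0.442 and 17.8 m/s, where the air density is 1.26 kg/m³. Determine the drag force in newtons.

D = 4.7 N

CD = 0.0301 + 0.0478 × 0.442² = 0.03944
D = ½ρv²S·CD = ½ × 1.26 × 17.8² × 0.597 × 0.03944 = 4.7 N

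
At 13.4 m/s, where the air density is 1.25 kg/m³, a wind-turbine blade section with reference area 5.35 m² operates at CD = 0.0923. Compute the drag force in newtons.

D = ½ρv²S·CD = ½ × 1.25 × 13.4² × 5.35 × 0.0923 = 55.4 N

D = 55.4 N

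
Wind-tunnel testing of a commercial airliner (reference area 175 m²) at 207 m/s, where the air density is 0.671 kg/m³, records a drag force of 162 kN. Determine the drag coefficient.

CD = 0.0644

From D = ½ρv²S·CD, rearranging gives CD = 2D/(ρv²S).
CD = 2 × 1.62×10^5 / (0.671 × 207² × 175) = 0.0644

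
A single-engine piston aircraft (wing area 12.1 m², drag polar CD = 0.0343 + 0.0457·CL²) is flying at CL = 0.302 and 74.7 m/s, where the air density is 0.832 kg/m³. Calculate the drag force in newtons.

D = 1080 N

CD = 0.0343 + 0.0457 × 0.302² = 0.03847
D = ½ρv²S·CD = ½ × 0.832 × 74.7² × 12.1 × 0.03847 = 1080 N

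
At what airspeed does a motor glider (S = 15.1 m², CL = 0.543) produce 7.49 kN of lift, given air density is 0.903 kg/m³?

L = ½ρv²S·CL ⇒ v = √(2L/(ρ·S·CL))
v = √(2 × 7490 / (0.903 × 15.1 × 0.543)) = √2023 = 45 m/s

v = 45 m/s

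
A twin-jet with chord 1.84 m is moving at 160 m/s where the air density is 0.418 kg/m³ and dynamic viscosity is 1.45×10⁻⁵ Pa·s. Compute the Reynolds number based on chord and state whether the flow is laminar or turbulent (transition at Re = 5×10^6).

Re = 8.49×10^6 (turbulent)

Re = ρ·v·c/μ = 0.418 × 160 × 1.84 / (1.45×10⁻⁵) = 8.49×10^6
Since 8.49×10^6 > 5×10^6, the flow is turbulent.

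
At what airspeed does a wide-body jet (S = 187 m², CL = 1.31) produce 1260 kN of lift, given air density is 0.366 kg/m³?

L = ½ρv²S·CL ⇒ v = √(2L/(ρ·S·CL))
v = √(2 × 1.26×10^6 / (0.366 × 187 × 1.31)) = √28110 = 168 m/s

v = 168 m/s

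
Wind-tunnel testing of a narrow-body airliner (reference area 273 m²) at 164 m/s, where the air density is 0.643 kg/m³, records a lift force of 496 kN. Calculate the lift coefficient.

CL = 0.21

From L = ½ρv²S·CL, rearranging gives CL = 2L/(ρv²S).
CL = 2 × 4.96×10^5 / (0.643 × 164² × 273) = 0.21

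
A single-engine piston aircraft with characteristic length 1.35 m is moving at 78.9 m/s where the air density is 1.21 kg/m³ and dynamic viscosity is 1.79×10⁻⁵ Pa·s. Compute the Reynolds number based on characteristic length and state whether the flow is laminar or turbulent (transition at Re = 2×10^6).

Re = 7.2×10^6 (turbulent)

Re = ρ·v·c/μ = 1.21 × 78.9 × 1.35 / (1.79×10⁻⁵) = 7.2×10^6
Since 7.2×10^6 > 2×10^6, the flow is turbulent.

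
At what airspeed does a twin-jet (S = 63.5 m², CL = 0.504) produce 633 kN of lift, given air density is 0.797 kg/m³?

L = ½ρv²S·CL ⇒ v = √(2L/(ρ·S·CL))
v = √(2 × 6.33×10^5 / (0.797 × 63.5 × 0.504)) = √49630 = 223 m/s

v = 223 m/s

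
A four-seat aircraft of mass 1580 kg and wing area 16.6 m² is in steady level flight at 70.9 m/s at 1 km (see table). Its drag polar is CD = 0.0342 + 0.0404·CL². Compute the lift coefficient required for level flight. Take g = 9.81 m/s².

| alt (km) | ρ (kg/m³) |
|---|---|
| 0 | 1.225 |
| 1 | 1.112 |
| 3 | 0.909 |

At 1 km, from the table: ρ = 1.112 kg/m³.
Level flight ⇒ L = W = m·g = 1580 × 9.81 = 15500 N.
q = ½ρv² = ½ × 1.112 × 70.9² = 2795 Pa.
CL = W/(q·S) = 15500 / (2795 × 16.6) = 0.3341.

CL = 0.334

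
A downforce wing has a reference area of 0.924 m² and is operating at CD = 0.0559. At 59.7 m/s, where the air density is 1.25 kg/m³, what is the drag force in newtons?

D = 115 N

D = ½ρv²S·CD = ½ × 1.25 × 59.7² × 0.924 × 0.0559 = 115 N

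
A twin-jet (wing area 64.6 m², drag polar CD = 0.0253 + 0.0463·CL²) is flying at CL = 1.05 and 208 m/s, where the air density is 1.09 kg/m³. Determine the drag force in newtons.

CD = 0.0253 + 0.0463 × 1.05² = 0.07635
D = ½ρv²S·CD = ½ × 1.09 × 208² × 64.6 × 0.07635 = 1.16×10^5 N

D = 1.16×10^5 N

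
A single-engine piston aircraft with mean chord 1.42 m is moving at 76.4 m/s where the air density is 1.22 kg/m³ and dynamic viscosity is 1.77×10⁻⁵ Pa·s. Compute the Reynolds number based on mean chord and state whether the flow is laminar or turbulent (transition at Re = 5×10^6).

Re = ρ·v·c/μ = 1.22 × 76.4 × 1.42 / (1.77×10⁻⁵) = 7.48×10^6
Since 7.48×10^6 > 5×10^6, the flow is turbulent.

Re = 7.48×10^6 (turbulent)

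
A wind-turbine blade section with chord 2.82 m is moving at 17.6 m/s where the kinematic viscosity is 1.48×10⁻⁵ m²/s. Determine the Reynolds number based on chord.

Re = v·c/ν = 17.6 × 2.82 / (1.48×10⁻⁵) = 3.35×10^6

Re = 3.35×10^6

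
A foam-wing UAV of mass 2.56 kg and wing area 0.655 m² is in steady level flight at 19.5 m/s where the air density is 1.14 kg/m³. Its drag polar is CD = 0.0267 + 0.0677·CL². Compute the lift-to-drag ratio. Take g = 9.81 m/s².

L/D = 6.14

Weight W = mg = 2.56 × 9.81 = 25.114 N; in level flight L = W.
q = ½ρv² = ½ × 1.14 × 19.5² = 216.7 Pa.
Required CL = L/(qS) = 25.114/(216.7·0.655) = 0.1769.
CD = 0.0267 + 0.0677 × 0.1769² = 0.02882.
L/D = CL/CD = 0.1769 / 0.02882 = 6.14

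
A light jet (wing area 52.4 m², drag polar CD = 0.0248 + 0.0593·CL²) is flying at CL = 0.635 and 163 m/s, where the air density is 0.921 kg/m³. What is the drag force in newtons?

D = 31200 N

CD = 0.0248 + 0.0593 × 0.635² = 0.04871
D = ½ρv²S·CD = ½ × 0.921 × 163² × 52.4 × 0.04871 = 31200 N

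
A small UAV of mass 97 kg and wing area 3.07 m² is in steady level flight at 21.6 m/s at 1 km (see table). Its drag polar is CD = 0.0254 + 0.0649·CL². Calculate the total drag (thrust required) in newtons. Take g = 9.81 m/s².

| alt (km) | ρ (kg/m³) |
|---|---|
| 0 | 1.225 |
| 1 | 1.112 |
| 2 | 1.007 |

At 1 km, from the table: ρ = 1.112 kg/m³.
In steady level flight, lift balances weight: W = mg = 97 × 9.81 = 951.57 N.
Dynamic pressure q = 0.5 × 1.112 × 21.6² = 259.4 Pa.
CL = 2W/(ρv²S) = 2×951.57/(1.112×21.6²×3.07) = 1.195.
CD = 0.0254 + 0.0649 × 1.195² = 0.1181.
D = q·S·CD = 259.4 × 3.07 × 0.1181 = 94.02 N

D = 94 N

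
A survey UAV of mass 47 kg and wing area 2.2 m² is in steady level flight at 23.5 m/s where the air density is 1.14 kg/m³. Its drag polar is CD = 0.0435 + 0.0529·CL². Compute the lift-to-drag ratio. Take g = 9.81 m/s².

In steady level flight, lift balances weight: W = mg = 47 × 9.81 = 461.07 N.
q = ½ρv² = ½ × 1.14 × 23.5² = 314.8 Pa.
CL = W/(q·S) = 461.07 / (314.8 × 2.2) = 0.6658.
CD = 0.0435 + 0.0529 × 0.6658² = 0.06695.
L/D = CL/CD = 0.6658 / 0.06695 = 9.94

L/D = 9.94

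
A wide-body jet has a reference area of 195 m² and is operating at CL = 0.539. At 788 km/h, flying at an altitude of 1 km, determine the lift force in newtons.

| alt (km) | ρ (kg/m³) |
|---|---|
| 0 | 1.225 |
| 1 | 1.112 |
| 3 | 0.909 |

L = 2.8×10^6 N

At 1 km, from the table: ρ = 1.112 kg/m³.
Convert speed: v = 788 km/h ÷ 3.6 = 218.9 m/s.
L = ½ρv²S·CL = ½ × 1.112 × 218.9² × 195 × 0.539 = 2.8×10^6 N ≈ 2800 kN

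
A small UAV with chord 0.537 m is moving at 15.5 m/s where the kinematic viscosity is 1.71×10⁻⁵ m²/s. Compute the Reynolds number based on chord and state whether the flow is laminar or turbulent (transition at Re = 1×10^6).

Re = 4.87×10^5 (laminar)

Re = v·c/ν = 15.5 × 0.537 / (1.71×10⁻⁵) = 4.87×10^5
Since 4.87×10^5 < 1×10^6, the flow is laminar.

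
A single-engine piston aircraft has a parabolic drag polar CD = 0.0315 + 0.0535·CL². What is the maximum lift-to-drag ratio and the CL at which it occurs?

(L/D)max = 12.2, at CL = 0.767

For CD = CD0 + K·CL², (L/D)max occurs at CL* = √(CD0/K) and equals 1/(2√(K·CD0)).
(L/D)max = 1/(2√(0.0535 × 0.0315)) = 1/(2 × 0.04105) = 12.2
CL* = √(0.0315/0.0535) = 0.767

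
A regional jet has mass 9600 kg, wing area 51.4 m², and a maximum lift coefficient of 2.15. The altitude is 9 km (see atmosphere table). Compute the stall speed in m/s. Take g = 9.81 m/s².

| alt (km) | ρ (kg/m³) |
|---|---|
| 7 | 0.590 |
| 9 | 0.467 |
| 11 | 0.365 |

V_stall = 60.4 m/s

At 9 km, from the table: ρ = 0.467 kg/m³.
At stall, lift equals weight: L = W = m·g = 9600 × 9.81 = 94180 N.
V_stall = √(2W/(ρ·S·CL,max)) = √(2 × 94180 / (0.467 × 51.4 × 2.15))
V_stall = √3650 = 60.4 m/s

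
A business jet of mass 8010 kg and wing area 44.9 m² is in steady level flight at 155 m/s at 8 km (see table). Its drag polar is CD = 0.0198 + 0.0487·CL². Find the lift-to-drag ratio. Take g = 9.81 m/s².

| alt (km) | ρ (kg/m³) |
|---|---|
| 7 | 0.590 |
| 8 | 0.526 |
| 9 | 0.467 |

At 8 km, from the table: ρ = 0.526 kg/m³.
In steady level flight, lift balances weight: W = mg = 8010 × 9.81 = 78578 N.
Dynamic pressure q = 0.5 × 0.526 × 155² = 6319 Pa.
Required CL = L/(qS) = 78578/(6319·44.9) = 0.277.
CD = 0.0198 + 0.0487 × 0.277² = 0.02354.
L/D = CL/CD = 0.277 / 0.02354 = 11.8

L/D = 11.8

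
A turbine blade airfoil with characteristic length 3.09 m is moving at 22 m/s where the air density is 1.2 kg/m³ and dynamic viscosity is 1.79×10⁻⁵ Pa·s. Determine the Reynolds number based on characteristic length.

Re = 4.56×10^6

Re = ρ·v·c/μ = 1.2 × 22 × 3.09 / (1.79×10⁻⁵) = 4.56×10^6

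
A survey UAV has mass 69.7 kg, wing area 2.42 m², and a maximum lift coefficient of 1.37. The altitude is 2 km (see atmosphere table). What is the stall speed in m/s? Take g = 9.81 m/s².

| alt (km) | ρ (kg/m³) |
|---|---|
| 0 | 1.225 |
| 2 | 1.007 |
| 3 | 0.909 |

At 2 km, from the table: ρ = 1.007 kg/m³.
Stall occurs when L = W at CL,max. W = mg = 69.7 × 9.81 = 683.8 N.
From L = ½ρV²S·CL,max = W: V_stall = √(2W/(ρSCL,max)) = √(2·683.8/(1.007·2.42·1.37))
V_stall = √409.6 = 20.2 m/s

V_stall = 20.2 m/s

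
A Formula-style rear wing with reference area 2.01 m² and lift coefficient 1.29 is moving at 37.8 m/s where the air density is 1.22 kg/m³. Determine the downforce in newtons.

Dynamic pressure q = ½ρv² = ½ × 1.22 × 37.8² = 871.6 Pa.
L = q·S·CL = 871.6 × 2.01 × 1.29 = 2260 N

L = 2260 N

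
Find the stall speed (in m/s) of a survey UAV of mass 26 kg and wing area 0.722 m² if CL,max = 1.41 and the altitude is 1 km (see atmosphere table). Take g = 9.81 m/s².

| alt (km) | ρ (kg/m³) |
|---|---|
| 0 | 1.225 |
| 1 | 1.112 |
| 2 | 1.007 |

V_stall = 21.2 m/s

At 1 km, from the table: ρ = 1.112 kg/m³.
Weight W = mg = 26 × 9.81 = 255.1 N.
V_stall = √(2W/(ρ·S·CL,max)) = √(2 × 255.1 / (1.112 × 0.722 × 1.41))
V_stall = √450.6 = 21.2 m/s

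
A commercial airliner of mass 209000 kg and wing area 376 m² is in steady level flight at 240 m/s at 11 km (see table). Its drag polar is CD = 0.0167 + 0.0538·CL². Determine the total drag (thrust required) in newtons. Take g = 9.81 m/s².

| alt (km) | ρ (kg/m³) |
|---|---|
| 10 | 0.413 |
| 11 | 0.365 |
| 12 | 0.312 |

At 11 km, from the table: ρ = 0.365 kg/m³.
Weight W = mg = 209000 × 9.81 = 2.0503×10^6 N; in level flight L = W.
q = ½ρv² = ½ × 0.365 × 240² = 10510 Pa.
Required CL = L/(qS) = 2.0503×10^6/(10510·376) = 0.5187.
CD = 0.0167 + 0.0538 × 0.5187² = 0.03118.
D = q·S·CD = 10510 × 376 × 0.03118 = 1.232×10^5 N

D = 1.23×10^5 N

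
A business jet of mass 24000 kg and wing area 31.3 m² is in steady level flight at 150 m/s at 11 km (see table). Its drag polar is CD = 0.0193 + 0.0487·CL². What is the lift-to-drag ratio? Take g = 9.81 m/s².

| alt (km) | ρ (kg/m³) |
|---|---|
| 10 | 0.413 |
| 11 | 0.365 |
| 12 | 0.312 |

L/D = 10

At 11 km, from the table: ρ = 0.365 kg/m³.
In steady level flight, lift balances weight: W = mg = 24000 × 9.81 = 2.3544×10^5 N.
Dynamic pressure q = 0.5 × 0.365 × 150² = 4106 Pa.
CL = W/(q·S) = 2.3544×10^5 / (4106 × 31.3) = 1.832.
CD = 0.0193 + 0.0487 × 1.832² = 0.1827.
L/D = CL/CD = 1.832 / 0.1827 = 10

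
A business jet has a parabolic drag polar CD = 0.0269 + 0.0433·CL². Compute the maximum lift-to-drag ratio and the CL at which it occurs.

(L/D)max = 14.7, at CL = 0.788

For CD = CD0 + K·CL², (L/D)max occurs at CL* = √(CD0/K) and equals 1/(2√(K·CD0)).
(L/D)max = 1/(2√(0.0433 × 0.0269)) = 1/(2 × 0.03413) = 14.7
CL* = √(0.0269/0.0433) = 0.788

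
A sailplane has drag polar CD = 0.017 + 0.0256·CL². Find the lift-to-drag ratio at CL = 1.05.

L/D = 23.2

CD = 0.017 + 0.0256 × 1.05² = 0.04522
L/D = CL/CD = 1.05 / 0.04522 = 23.2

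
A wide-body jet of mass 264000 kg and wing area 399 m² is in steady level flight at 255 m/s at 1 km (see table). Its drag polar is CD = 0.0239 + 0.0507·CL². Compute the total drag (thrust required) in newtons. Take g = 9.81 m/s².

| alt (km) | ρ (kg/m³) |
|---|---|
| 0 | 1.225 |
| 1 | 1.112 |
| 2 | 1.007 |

At 1 km, from the table: ρ = 1.112 kg/m³.
Level flight ⇒ L = W = m·g = 264000 × 9.81 = 2.5898×10^6 N.
q = ½ρv² = ½ × 1.112 × 255² = 36150 Pa.
CL = 2W/(ρv²S) = 2×2.5898×10^6/(1.112×255²×399) = 0.1795.
CD = 0.0239 + 0.0507 × 0.1795² = 0.02553.
D = q·S·CD = 36150 × 399 × 0.02553 = 3.683×10^5 N

D = 3.68×10^5 N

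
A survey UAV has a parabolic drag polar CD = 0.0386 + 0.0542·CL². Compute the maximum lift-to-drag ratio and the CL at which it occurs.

(L/D)max = 10.9, at CL = 0.844

For CD = CD0 + K·CL², (L/D)max occurs at CL* = √(CD0/K) and equals 1/(2√(K·CD0)).
(L/D)max = 1/(2√(0.0542 × 0.0386)) = 1/(2 × 0.04574) = 10.9
CL* = √(0.0386/0.0542) = 0.844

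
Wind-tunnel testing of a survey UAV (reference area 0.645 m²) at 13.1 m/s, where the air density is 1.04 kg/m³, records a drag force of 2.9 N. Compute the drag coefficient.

CD = 0.0504

From D = ½ρv²S·CD, rearranging gives CD = 2D/(ρv²S).
CD = 2 × 2.9 / (1.04 × 13.1² × 0.645) = 0.0504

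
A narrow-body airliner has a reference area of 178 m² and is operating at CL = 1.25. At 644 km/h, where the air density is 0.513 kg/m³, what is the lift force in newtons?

L = 1.83×10^6 N

Convert speed: v = 644 km/h ÷ 3.6 = 178.9 m/s.
Dynamic pressure q = ½ρv² = ½ × 0.513 × 178.9² = 8208 Pa.
L = q·S·CL = 8208 × 178 × 1.25 = 1.83×10^6 N ≈ 1830 kN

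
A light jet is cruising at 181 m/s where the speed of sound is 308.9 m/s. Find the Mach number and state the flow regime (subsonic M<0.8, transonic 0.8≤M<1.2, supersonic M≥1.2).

M = v/a = 181 / 308.9 = 0.586
M = 0.586 → subsonic.

M = 0.586 (subsonic)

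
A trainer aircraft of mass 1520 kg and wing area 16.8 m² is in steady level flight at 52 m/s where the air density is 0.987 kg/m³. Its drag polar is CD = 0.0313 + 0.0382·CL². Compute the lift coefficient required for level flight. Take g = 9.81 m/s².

In steady level flight, lift balances weight: W = mg = 1520 × 9.81 = 14911 N.
q = ½ρv² = ½ × 0.987 × 52² = 1334 Pa.
Required CL = L/(qS) = 14911/(1334·16.8) = 0.6651.

CL = 0.665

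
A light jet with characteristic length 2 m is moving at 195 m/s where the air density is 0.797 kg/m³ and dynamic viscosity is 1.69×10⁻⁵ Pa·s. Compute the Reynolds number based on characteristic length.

Re = 1.84×10^7

Re = ρ·v·c/μ = 0.797 × 195 × 2 / (1.69×10⁻⁵) = 1.84×10^7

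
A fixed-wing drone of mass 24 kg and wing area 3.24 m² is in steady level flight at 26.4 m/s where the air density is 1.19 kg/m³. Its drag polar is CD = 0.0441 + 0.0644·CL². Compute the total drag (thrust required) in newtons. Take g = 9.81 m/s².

D = 61.9 N

In steady level flight, lift balances weight: W = mg = 24 × 9.81 = 235.44 N.
q = ½ρv² = ½ × 1.19 × 26.4² = 414.7 Pa.
Required CL = L/(qS) = 235.44/(414.7·3.24) = 0.1752.
CD = 0.0441 + 0.0644 × 0.1752² = 0.04608.
D = q·S·CD = 414.7 × 3.24 × 0.04608 = 61.91 N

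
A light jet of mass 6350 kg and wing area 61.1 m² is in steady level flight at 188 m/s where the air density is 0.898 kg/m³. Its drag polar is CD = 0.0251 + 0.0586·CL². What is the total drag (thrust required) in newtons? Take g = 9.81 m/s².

Weight W = mg = 6350 × 9.81 = 62294 N; in level flight L = W.
Dynamic pressure q = 0.5 × 0.898 × 188² = 15870 Pa.
CL = W/(q·S) = 62294 / (15870 × 61.1) = 0.06425.
CD = 0.0251 + 0.0586 × 0.06425² = 0.02534.
D = q·S·CD = 15870 × 61.1 × 0.02534 = 24570 N

D = 24600 N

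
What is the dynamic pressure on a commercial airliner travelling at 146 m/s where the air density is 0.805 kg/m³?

q = 8580 Pa

q = ½ρv² = ½ × 0.805 × 146² = 8580 Pa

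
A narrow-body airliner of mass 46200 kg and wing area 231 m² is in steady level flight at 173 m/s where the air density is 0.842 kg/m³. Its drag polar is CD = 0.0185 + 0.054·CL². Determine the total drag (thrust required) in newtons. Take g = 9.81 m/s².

Level flight ⇒ L = W = m·g = 46200 × 9.81 = 4.5322×10^5 N.
q = ½ρv² = ½ × 0.842 × 173² = 12600 Pa.
CL = W/(q·S) = 4.5322×10^5 / (12600 × 231) = 0.1557.
CD = 0.0185 + 0.054 × 0.1557² = 0.01981.
D = q·S·CD = 12600 × 231 × 0.01981 = 57660 N

D = 57700 N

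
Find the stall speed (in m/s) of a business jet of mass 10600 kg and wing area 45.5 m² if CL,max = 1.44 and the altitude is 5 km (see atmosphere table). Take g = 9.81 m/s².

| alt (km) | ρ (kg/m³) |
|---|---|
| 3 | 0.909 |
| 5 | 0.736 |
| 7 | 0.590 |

At 5 km, from the table: ρ = 0.736 kg/m³.
At stall, lift equals weight: L = W = m·g = 10600 × 9.81 = 1.04×10^5 N.
From L = ½ρV²S·CL,max = W: V_stall = √(2W/(ρSCL,max)) = √(2·1.04×10^5/(0.736·45.5·1.44))
V_stall = √4313 = 65.7 m/s

V_stall = 65.7 m/s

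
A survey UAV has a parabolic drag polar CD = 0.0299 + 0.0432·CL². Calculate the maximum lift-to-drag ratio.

(L/D)max = 13.9

For CD = CD0 + K·CL², (L/D)max occurs at CL* = √(CD0/K) and equals 1/(2√(K·CD0)).
(L/D)max = 1/(2√(0.0432 × 0.0299)) = 1/(2 × 0.03594) = 13.9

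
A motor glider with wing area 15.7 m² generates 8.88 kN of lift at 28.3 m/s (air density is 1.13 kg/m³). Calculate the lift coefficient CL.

From L = ½ρv²S·CL, rearranging gives CL = 2L/(ρv²S).
CL = 2 × 8880 / (1.13 × 28.3² × 15.7) = 1.25

CL = 1.25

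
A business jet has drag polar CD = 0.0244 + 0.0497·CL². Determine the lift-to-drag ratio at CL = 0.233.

CD = 0.0244 + 0.0497 × 0.233² = 0.0271
L/D = CL/CD = 0.233 / 0.0271 = 8.6

L/D = 8.6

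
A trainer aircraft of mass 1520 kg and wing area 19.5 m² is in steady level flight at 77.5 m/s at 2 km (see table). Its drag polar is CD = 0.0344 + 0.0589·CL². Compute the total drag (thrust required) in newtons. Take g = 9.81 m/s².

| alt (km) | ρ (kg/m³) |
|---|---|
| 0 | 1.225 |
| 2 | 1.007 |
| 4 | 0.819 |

At 2 km, from the table: ρ = 1.007 kg/m³.
In steady level flight, lift balances weight: W = mg = 1520 × 9.81 = 14911 N.
q = ½ρv² = ½ × 1.007 × 77.5² = 3024 Pa.
CL = 2W/(ρv²S) = 2×14911/(1.007×77.5²×19.5) = 0.2529.
CD = 0.0344 + 0.0589 × 0.2529² = 0.03817.
D = q·S·CD = 3024 × 19.5 × 0.03817 = 2251 N

D = 2250 N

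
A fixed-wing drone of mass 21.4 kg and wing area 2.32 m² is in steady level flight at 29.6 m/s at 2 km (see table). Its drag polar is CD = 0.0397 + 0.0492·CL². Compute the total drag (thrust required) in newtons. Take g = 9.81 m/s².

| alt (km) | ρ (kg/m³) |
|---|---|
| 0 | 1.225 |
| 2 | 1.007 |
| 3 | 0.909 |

D = 42.8 N

At 2 km, from the table: ρ = 1.007 kg/m³.
In steady level flight, lift balances weight: W = mg = 21.4 × 9.81 = 209.93 N.
q = ½ρv² = ½ × 1.007 × 29.6² = 441.1 Pa.
Required CL = L/(qS) = 209.93/(441.1·2.32) = 0.2051.
CD = 0.0397 + 0.0492 × 0.2051² = 0.04177.
D = q·S·CD = 441.1 × 2.32 × 0.04177 = 42.75 N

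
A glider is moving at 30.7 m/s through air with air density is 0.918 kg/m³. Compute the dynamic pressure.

q = 433 Pa

q = ½ρv² = ½ × 0.918 × 30.7² = 433 Pa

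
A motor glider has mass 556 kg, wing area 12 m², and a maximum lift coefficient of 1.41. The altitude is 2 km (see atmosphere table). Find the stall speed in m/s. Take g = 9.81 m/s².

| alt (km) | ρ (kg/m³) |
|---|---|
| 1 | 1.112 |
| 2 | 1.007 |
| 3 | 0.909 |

At 2 km, from the table: ρ = 1.007 kg/m³.
Stall occurs when L = W at CL,max. W = mg = 556 × 9.81 = 5454 N.
From L = ½ρV²S·CL,max = W: V_stall = √(2W/(ρSCL,max)) = √(2·5454/(1.007·12·1.41))
V_stall = √640.2 = 25.3 m/s

V_stall = 25.3 m/s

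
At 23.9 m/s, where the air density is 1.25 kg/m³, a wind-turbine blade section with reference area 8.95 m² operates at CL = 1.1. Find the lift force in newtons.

L = 3510 N

Dynamic pressure q = ½ρv² = ½ × 1.25 × 23.9² = 357 Pa.
L = q·S·CL = 357 × 8.95 × 1.1 = 3510 N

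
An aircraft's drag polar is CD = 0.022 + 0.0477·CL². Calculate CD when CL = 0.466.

CD = 0.022 + 0.0477 × 0.466² = 0.022 + 0.01036 = 0.0324

CD = 0.0324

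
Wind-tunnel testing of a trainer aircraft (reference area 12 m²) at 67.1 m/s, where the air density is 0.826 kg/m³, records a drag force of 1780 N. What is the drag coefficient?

CD = 0.0798

From D = ½ρv²S·CD, rearranging gives CD = 2D/(ρv²S).
CD = 2 × 1780 / (0.826 × 67.1² × 12) = 0.0798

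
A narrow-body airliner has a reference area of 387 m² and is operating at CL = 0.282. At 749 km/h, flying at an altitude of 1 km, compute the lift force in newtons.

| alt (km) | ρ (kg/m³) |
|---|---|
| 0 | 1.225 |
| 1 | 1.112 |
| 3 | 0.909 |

At 1 km, from the table: ρ = 1.112 kg/m³.
Convert speed: v = 749 km/h ÷ 3.6 = 208.1 m/s.
Dynamic pressure q = ½ρv² = ½ × 1.112 × 208.1² = 24070 Pa.
L = q·S·CL = 24070 × 387 × 0.282 = 2.63×10^6 N ≈ 2630 kN

L = 2.63×10^6 N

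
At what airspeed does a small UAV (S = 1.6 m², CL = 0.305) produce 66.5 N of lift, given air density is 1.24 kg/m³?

v = 14.8 m/s

L = ½ρv²S·CL ⇒ v = √(2L/(ρ·S·CL))
v = √(2 × 66.5 / (1.24 × 1.6 × 0.305)) = √219.8 = 14.8 m/s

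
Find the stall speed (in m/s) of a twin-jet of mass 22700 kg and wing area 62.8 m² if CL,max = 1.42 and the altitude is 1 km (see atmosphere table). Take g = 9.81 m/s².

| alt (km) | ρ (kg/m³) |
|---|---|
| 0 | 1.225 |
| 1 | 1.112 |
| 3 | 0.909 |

V_stall = 67 m/s

At 1 km, from the table: ρ = 1.112 kg/m³.
Stall occurs when L = W at CL,max. W = mg = 22700 × 9.81 = 2.227×10^5 N.
From L = ½ρV²S·CL,max = W: V_stall = √(2W/(ρSCL,max)) = √(2·2.227×10^5/(1.112·62.8·1.42))
V_stall = √4491 = 67 m/s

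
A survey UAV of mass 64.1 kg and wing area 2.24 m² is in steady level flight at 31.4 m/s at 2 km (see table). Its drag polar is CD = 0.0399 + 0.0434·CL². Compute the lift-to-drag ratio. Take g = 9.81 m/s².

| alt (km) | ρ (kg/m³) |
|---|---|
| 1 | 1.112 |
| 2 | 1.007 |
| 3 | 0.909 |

At 2 km, from the table: ρ = 1.007 kg/m³.
Weight W = mg = 64.1 × 9.81 = 628.82 N; in level flight L = W.
q = ½ρv² = ½ × 1.007 × 31.4² = 496.4 Pa.
CL = 2W/(ρv²S) = 2×628.82/(1.007×31.4²×2.24) = 0.5655.
CD = 0.0399 + 0.0434 × 0.5655² = 0.05378.
L/D = CL/CD = 0.5655 / 0.05378 = 10.5

L/D = 10.5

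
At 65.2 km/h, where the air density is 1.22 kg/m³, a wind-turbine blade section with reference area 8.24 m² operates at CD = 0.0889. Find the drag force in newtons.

Convert speed: v = 65.2 km/h ÷ 3.6 = 18.11 m/s.
D = ½ρv²S·CD = ½ × 1.22 × 18.11² × 8.24 × 0.0889 = 147 N

D = 147 N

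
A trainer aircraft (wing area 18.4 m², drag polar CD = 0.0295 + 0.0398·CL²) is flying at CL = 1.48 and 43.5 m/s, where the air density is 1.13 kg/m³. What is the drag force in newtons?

D = 2300 N

CD = 0.0295 + 0.0398 × 1.48² = 0.1167
D = ½ρv²S·CD = ½ × 1.13 × 43.5² × 18.4 × 0.1167 = 2300 N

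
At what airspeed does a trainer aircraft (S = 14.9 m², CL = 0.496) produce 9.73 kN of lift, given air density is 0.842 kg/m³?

v = 55.9 m/s

L = ½ρv²S·CL ⇒ v = √(2L/(ρ·S·CL))
v = √(2 × 9730 / (0.842 × 14.9 × 0.496)) = √3127 = 55.9 m/s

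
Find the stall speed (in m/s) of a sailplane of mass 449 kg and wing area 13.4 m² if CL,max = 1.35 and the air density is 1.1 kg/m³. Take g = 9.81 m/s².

Stall occurs when L = W at CL,max. W = mg = 449 × 9.81 = 4405 N.
From L = ½ρV²S·CL,max = W: V_stall = √(2W/(ρSCL,max)) = √(2·4405/(1.1·13.4·1.35))
V_stall = √442.7 = 21 m/s

V_stall = 21 m/s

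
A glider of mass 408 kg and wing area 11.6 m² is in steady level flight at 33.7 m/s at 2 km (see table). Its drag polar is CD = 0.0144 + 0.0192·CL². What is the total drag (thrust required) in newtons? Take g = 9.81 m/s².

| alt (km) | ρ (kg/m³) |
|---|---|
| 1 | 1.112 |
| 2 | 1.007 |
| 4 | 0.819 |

At 2 km, from the table: ρ = 1.007 kg/m³.
In steady level flight, lift balances weight: W = mg = 408 × 9.81 = 4002.5 N.
q = ½ρv² = ½ × 1.007 × 33.7² = 571.8 Pa.
Required CL = L/(qS) = 4002.5/(571.8·11.6) = 0.6034.
CD = 0.0144 + 0.0192 × 0.6034² = 0.02139.
D = q·S·CD = 571.8 × 11.6 × 0.02139 = 141.9 N

D = 142 N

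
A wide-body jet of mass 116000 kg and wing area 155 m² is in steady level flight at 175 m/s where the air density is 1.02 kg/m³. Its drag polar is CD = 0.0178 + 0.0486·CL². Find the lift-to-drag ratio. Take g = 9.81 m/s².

L/D = 16.5

In steady level flight, lift balances weight: W = mg = 116000 × 9.81 = 1.138×10^6 N.
q = ½ρv² = ½ × 1.02 × 175² = 15620 Pa.
Required CL = L/(qS) = 1.138×10^6/(15620·155) = 0.4701.
CD = 0.0178 + 0.0486 × 0.4701² = 0.02854.
L/D = CL/CD = 0.4701 / 0.02854 = 16.5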